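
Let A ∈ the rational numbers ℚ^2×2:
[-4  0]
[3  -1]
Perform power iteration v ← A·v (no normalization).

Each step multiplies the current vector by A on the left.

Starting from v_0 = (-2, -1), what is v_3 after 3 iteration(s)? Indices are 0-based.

v_0 = (-2, -1).
v_1 = A·v_0 = (8, -5).
v_2 = A·v_1 = (-32, 29).
v_3 = A·v_2 = (128, -125).

v_3 = (128, -125)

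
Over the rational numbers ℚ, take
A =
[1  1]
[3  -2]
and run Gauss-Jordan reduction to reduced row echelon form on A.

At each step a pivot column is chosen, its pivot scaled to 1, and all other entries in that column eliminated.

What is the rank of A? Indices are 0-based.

rank = 2

pivot(0,0)=1: scale R0 → (1, 1)
  clear (1,0): R1 −= (3)R0 → (0, -5)
pivot(1,1)=-5: scale R1 → (0, 1)
  clear (0,1): R0 −= (1)R1 → (1, 0)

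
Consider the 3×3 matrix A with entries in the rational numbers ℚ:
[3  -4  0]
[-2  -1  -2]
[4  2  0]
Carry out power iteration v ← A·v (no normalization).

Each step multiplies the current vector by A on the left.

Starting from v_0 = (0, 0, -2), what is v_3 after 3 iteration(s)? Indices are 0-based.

v_3 = (-32, 20, -72)

v_0 = (0, 0, -2).
v_1 = A·v_0 = (0, 4, 0).
v_2 = A·v_1 = (-16, -4, 8).
v_3 = A·v_2 = (-32, 20, -72).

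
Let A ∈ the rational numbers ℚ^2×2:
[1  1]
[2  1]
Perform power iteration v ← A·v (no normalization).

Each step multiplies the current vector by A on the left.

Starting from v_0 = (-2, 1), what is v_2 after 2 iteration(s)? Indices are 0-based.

v_2 = (-4, -5)

v_0 = (-2, 1).
v_1 = A·v_0 = (-1, -3).
v_2 = A·v_1 = (-4, -5).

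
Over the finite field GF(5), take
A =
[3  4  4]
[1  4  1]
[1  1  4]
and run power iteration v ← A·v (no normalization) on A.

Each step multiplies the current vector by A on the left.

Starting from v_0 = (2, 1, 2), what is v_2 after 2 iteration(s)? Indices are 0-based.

v_0 = (2, 1, 2).
v_1 = A·v_0 = (3, 3, 1).
v_2 = A·v_1 = (0, 1, 0).

v_2 = (0, 1, 0)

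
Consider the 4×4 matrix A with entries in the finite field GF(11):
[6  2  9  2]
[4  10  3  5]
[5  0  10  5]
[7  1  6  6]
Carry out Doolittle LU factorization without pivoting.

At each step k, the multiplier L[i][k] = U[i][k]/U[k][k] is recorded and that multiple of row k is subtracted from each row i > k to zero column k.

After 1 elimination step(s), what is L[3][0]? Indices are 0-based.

Step 1: pivot at (0,0) is 6.
  row1 ← row1 − (8)·row0  ⇒  L[1][0]=8, U row1=(0, 5, 8, 0)
  row2 ← row2 − (10)·row0  ⇒  L[2][0]=10, U row2=(0, 2, 8, 7)
  row3 ← row3 − (3)·row0  ⇒  L[3][0]=3, U row3=(0, 6, 1, 0)

L[3][0] = 3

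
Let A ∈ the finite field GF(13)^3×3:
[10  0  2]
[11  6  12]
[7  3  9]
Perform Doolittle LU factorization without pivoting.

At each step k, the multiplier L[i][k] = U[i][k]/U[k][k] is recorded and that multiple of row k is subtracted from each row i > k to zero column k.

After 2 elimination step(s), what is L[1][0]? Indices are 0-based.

Step 1: pivot at (0,0) is 10.
  row1 ← row1 − (5)·row0  ⇒  L[1][0]=5, U row1=(0, 6, 2)
  row2 ← row2 − (2)·row0  ⇒  L[2][0]=2, U row2=(0, 3, 5)
Step 2: pivot at (1,1) is 6.
  row2 ← row2 − (7)·row1  ⇒  L[2][1]=7, U row2=(0, 0, 4)

L[1][0] = 5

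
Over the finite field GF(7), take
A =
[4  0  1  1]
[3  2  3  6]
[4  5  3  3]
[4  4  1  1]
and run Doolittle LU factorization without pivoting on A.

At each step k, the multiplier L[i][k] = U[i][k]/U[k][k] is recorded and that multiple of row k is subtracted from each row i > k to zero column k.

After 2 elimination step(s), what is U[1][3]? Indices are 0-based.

U[1][3] = 0

k=0: U[0][0]=4
  eliminate (1,0): mult=6, new row 1: (0, 2, 4, 0); set L[1][0]=6
  eliminate (2,0): mult=1, new row 2: (0, 5, 2, 2); set L[2][0]=1
  eliminate (3,0): mult=1, new row 3: (0, 4, 0, 0); set L[3][0]=1
k=1: U[1][1]=2
  eliminate (2,1): mult=6, new row 2: (0, 0, 6, 2); set L[2][1]=6
  eliminate (3,1): mult=2, new row 3: (0, 0, 6, 0); set L[3][1]=2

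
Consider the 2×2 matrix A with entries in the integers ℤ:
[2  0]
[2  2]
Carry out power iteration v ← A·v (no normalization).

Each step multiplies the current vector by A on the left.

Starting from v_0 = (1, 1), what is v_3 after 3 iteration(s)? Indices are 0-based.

v_0 = (1, 1).
v_1 = A·v_0 = (2, 4).
v_2 = A·v_1 = (4, 12).
v_3 = A·v_2 = (8, 32).

v_3 = (8, 32)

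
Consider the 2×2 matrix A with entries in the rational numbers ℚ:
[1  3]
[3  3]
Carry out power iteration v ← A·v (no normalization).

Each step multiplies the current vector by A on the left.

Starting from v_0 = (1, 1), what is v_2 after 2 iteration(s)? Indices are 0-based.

v_0 = (1, 1).
v_1 = A·v_0 = (4, 6).
v_2 = A·v_1 = (22, 30).

v_2 = (22, 30)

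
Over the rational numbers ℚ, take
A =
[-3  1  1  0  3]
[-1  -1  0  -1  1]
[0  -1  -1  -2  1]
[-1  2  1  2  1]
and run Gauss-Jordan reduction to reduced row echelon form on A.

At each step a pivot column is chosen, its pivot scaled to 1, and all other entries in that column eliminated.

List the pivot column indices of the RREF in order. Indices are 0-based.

[1] R0 /= -3  ⇒  (1, -1/3, -1/3, 0, -1)
     R1 -= -1·R0  ⇒  (0, -4/3, -1/3, -1, 0)
     R3 -= -1·R0  ⇒  (0, 5/3, 2/3, 2, 0)
[2] R1 /= -4/3  ⇒  (0, 1, 1/4, 3/4, 0)
     R0 -= -1/3·R1  ⇒  (1, 0, -1/4, 1/4, -1)
     R2 -= -1·R1  ⇒  (0, 0, -3/4, -5/4, 1)
     R3 -= 5/3·R1  ⇒  (0, 0, 1/4, 3/4, 0)
[3] R2 /= -3/4  ⇒  (0, 0, 1, 5/3, -4/3)
     R0 -= -1/4·R2  ⇒  (1, 0, 0, 2/3, -4/3)
     R1 -= 1/4·R2  ⇒  (0, 1, 0, 1/3, 1/3)
     R3 -= 1/4·R2  ⇒  (0, 0, 0, 1/3, 1/3)
[4] R3 /= 1/3  ⇒  (0, 0, 0, 1, 1)
     R0 -= 2/3·R3  ⇒  (1, 0, 0, 0, -2)
     R1 -= 1/3·R3  ⇒  (0, 1, 0, 0, 0)
     R2 -= 5/3·R3  ⇒  (0, 0, 1, 0, -3)

pivot columns: 0, 1, 2, 3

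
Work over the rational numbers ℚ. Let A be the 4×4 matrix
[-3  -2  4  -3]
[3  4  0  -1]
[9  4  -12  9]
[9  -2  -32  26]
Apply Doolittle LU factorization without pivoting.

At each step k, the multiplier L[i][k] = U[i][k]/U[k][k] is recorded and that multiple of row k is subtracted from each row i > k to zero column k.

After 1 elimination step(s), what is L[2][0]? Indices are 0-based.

L[2][0] = -3

[col 0] pivot -3
  R1 -= -1*R0 → (0, 2, 4, -4)  (L[1][0] := -1)
  R2 -= -3*R0 → (0, -2, 0, 0)  (L[2][0] := -3)
  R3 -= -3*R0 → (0, -8, -20, 17)  (L[3][0] := -3)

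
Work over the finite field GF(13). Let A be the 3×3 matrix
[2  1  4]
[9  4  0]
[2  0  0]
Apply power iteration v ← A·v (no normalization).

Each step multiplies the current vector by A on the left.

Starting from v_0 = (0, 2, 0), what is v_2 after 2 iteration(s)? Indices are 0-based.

v_2 = (12, 11, 4)

v_0 = (0, 2, 0).
v_1 = A·v_0 = (2, 8, 0).
v_2 = A·v_1 = (12, 11, 4).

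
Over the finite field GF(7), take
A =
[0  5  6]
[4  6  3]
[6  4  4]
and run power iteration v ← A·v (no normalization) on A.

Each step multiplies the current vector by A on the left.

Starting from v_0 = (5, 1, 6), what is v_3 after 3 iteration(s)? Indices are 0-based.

v_3 = (4, 6, 4)

v_0 = (5, 1, 6).
v_1 = A·v_0 = (6, 2, 2).
v_2 = A·v_1 = (1, 0, 3).
v_3 = A·v_2 = (4, 6, 4).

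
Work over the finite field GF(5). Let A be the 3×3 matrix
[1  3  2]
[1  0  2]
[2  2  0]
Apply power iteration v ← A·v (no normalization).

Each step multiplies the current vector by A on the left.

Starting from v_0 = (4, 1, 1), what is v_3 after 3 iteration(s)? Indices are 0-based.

v_0 = (4, 1, 1).
v_1 = A·v_0 = (4, 1, 0).
v_2 = A·v_1 = (2, 4, 0).
v_3 = A·v_2 = (4, 2, 2).

v_3 = (4, 2, 2)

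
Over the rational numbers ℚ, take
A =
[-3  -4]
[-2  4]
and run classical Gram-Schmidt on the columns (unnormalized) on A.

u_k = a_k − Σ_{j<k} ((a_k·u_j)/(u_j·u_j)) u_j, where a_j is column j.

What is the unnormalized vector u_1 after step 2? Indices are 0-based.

u_1 = (-40/13, 60/13)

Step 1: u_0 = a_0 = (-3, -2).
Step 2: u_1 = a_1 − (4/13)·u_0 = (-40/13, 60/13).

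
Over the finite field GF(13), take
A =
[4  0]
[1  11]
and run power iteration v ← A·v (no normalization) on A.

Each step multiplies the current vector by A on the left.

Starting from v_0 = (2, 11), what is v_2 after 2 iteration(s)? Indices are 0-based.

v_2 = (6, 9)

v_0 = (2, 11).
v_1 = A·v_0 = (8, 6).
v_2 = A·v_1 = (6, 9).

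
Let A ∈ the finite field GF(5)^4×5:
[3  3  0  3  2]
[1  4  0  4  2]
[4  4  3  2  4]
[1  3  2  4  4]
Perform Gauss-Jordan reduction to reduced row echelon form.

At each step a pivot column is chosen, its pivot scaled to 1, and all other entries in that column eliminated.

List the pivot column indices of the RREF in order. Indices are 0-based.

pivot columns: 0, 1, 2, 3

pivot(0,0)=3: scale R0 → (1, 1, 0, 1, 4)
  clear (1,0): R1 −= (1)R0 → (0, 3, 0, 3, 3)
  clear (2,0): R2 −= (4)R0 → (0, 0, 3, 3, 3)
  clear (3,0): R3 −= (1)R0 → (0, 2, 2, 3, 0)
pivot(1,1)=3: scale R1 → (0, 1, 0, 1, 1)
  clear (0,1): R0 −= (1)R1 → (1, 0, 0, 0, 3)
  clear (3,1): R3 −= (2)R1 → (0, 0, 2, 1, 3)
pivot(2,2)=3: scale R2 → (0, 0, 1, 1, 1)
  clear (3,2): R3 −= (2)R2 → (0, 0, 0, 4, 1)
pivot(3,3)=4: scale R3 → (0, 0, 0, 1, 4)
  clear (1,3): R1 −= (1)R3 → (0, 1, 0, 0, 2)
  clear (2,3): R2 −= (1)R3 → (0, 0, 1, 0, 2)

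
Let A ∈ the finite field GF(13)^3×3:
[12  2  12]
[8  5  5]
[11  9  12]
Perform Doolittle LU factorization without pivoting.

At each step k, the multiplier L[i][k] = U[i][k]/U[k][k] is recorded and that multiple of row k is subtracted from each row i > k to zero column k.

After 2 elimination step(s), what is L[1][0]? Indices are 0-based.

L[1][0] = 5

k=0: U[0][0]=12
  eliminate (1,0): mult=5, new row 1: (0, 8, 10); set L[1][0]=5
  eliminate (2,0): mult=2, new row 2: (0, 5, 1); set L[2][0]=2
k=1: U[1][1]=8
  eliminate (2,1): mult=12, new row 2: (0, 0, 11); set L[2][1]=12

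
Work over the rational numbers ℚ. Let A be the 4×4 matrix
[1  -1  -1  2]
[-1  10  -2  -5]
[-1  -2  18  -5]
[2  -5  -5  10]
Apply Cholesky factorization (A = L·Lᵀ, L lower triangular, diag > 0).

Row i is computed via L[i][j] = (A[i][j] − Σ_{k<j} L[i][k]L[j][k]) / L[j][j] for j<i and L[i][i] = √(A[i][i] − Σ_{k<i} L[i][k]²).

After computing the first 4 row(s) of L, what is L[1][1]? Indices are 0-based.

L[1][1] = 3

Step 1: L[0][0] = √(1) = 1.
  L[1][0] = (-1) / L[0][0] = -1.
Step 2: L[1][1] = √(9) = 3.
  L[2][0] = (-1) / L[0][0] = -1.
  L[2][1] = (-3) / L[1][1] = -1.
Step 3: L[2][2] = √(16) = 4.
  L[3][0] = (2) / L[0][0] = 2.
  L[3][1] = (-3) / L[1][1] = -1.
  L[3][2] = (-4) / L[2][2] = -1.
Step 4: L[3][3] = √(4) = 2.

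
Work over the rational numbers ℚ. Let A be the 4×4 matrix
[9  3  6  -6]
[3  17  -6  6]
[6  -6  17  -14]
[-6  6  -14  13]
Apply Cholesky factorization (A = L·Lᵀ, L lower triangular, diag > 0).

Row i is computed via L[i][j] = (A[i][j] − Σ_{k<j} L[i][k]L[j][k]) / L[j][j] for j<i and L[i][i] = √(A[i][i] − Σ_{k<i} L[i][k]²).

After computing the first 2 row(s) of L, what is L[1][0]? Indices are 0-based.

L[1][0] = 1

Step 1: L[0][0] = √(9) = 3.
  L[1][0] = (3) / L[0][0] = 1.
Step 2: L[1][1] = √(16) = 4.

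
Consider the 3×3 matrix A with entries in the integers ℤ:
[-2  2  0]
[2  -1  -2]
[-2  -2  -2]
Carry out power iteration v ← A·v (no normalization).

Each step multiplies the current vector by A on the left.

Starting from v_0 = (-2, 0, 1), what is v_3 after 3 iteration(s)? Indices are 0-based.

v_3 = (60, -50, 20)

v_0 = (-2, 0, 1).
v_1 = A·v_0 = (4, -6, 2).
v_2 = A·v_1 = (-20, 10, 0).
v_3 = A·v_2 = (60, -50, 20).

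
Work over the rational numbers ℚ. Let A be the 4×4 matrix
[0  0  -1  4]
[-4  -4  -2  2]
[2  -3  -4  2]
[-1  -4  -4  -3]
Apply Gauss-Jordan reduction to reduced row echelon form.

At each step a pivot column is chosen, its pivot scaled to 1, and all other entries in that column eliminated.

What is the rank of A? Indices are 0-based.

rank = 4

[1] R0 <-> R1
[1] R0 /= -4  ⇒  (1, 1, 1/2, -1/2)
     R2 -= 2·R0  ⇒  (0, -5, -5, 3)
     R3 -= -1·R0  ⇒  (0, -3, -7/2, -7/2)
[2] R1 <-> R2
[2] R1 /= -5  ⇒  (0, 1, 1, -3/5)
     R0 -= 1·R1  ⇒  (1, 0, -1/2, 1/10)
     R3 -= -3·R1  ⇒  (0, 0, -1/2, -53/10)
[3] R2 /= -1  ⇒  (0, 0, 1, -4)
     R0 -= -1/2·R2  ⇒  (1, 0, 0, -19/10)
     R1 -= 1·R2  ⇒  (0, 1, 0, 17/5)
     R3 -= -1/2·R2  ⇒  (0, 0, 0, -73/10)
[4] R3 /= -73/10  ⇒  (0, 0, 0, 1)
     R0 -= -19/10·R3  ⇒  (1, 0, 0, 0)
     R1 -= 17/5·R3  ⇒  (0, 1, 0, 0)
     R2 -= -4·R3  ⇒  (0, 0, 1, 0)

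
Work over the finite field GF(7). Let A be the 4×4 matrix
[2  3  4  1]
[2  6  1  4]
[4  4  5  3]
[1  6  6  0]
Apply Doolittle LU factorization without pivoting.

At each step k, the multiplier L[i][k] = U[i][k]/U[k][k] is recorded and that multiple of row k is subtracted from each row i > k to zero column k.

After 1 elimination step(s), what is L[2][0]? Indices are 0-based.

[col 0] pivot 2
  R1 -= 1*R0 → (0, 3, 4, 3)  (L[1][0] := 1)
  R2 -= 2*R0 → (0, 5, 4, 1)  (L[2][0] := 2)
  R3 -= 4*R0 → (0, 1, 4, 3)  (L[3][0] := 4)

L[2][0] = 2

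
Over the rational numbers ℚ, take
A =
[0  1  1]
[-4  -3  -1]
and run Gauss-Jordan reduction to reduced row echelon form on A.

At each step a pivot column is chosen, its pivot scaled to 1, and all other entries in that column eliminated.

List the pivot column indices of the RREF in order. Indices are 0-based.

pivot(0,0): swap R0↔R1
pivot(0,0)=-4: scale R0 → (1, 3/4, 1/4)
pivot(1,1)=1: scale R1 → (0, 1, 1)
  clear (0,1): R0 −= (3/4)R1 → (1, 0, -1/2)

pivot columns: 0, 1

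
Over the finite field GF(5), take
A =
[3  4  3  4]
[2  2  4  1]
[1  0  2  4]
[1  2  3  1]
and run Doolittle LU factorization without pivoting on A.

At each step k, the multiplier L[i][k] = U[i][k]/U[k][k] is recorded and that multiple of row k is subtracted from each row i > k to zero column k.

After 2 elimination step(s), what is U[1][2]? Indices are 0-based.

U[1][2] = 2

k=0: U[0][0]=3
  eliminate (1,0): mult=4, new row 1: (0, 1, 2, 0); set L[1][0]=4
  eliminate (2,0): mult=2, new row 2: (0, 2, 1, 1); set L[2][0]=2
  eliminate (3,0): mult=2, new row 3: (0, 4, 2, 3); set L[3][0]=2
k=1: U[1][1]=1
  eliminate (2,1): mult=2, new row 2: (0, 0, 2, 1); set L[2][1]=2
  eliminate (3,1): mult=4, new row 3: (0, 0, 4, 3); set L[3][1]=4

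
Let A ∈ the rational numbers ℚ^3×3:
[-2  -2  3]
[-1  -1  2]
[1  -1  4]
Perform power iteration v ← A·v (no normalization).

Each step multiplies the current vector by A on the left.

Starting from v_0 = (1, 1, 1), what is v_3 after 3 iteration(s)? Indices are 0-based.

v_3 = (-1, 7, 65)

v_0 = (1, 1, 1).
v_1 = A·v_0 = (-1, 0, 4).
v_2 = A·v_1 = (14, 9, 15).
v_3 = A·v_2 = (-1, 7, 65).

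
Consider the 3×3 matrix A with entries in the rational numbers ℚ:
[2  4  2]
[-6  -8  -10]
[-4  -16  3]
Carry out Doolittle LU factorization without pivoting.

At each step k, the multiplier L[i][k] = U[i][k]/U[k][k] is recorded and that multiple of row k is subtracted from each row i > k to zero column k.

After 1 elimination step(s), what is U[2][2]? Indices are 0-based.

U[2][2] = 7

k=0: U[0][0]=2
  eliminate (1,0): mult=-3, new row 1: (0, 4, -4); set L[1][0]=-3
  eliminate (2,0): mult=-2, new row 2: (0, -8, 7); set L[2][0]=-2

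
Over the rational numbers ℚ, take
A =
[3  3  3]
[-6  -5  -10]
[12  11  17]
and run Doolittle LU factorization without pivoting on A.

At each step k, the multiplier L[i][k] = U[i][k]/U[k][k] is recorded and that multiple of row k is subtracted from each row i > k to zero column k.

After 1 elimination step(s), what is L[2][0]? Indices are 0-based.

[col 0] pivot 3
  R1 -= -2*R0 → (0, 1, -4)  (L[1][0] := -2)
  R2 -= 4*R0 → (0, -1, 5)  (L[2][0] := 4)

L[2][0] = 4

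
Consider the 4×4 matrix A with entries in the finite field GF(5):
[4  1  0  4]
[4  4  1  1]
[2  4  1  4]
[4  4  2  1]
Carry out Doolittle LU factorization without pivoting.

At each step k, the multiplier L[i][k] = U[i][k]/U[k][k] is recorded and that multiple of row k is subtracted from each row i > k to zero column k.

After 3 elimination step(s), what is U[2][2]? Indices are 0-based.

U[2][2] = 4

k=0: U[0][0]=4
  eliminate (1,0): mult=1, new row 1: (0, 3, 1, 2); set L[1][0]=1
  eliminate (2,0): mult=3, new row 2: (0, 1, 1, 2); set L[2][0]=3
  eliminate (3,0): mult=1, new row 3: (0, 3, 2, 2); set L[3][0]=1
k=1: U[1][1]=3
  eliminate (2,1): mult=2, new row 2: (0, 0, 4, 3); set L[2][1]=2
  eliminate (3,1): mult=1, new row 3: (0, 0, 1, 0); set L[3][1]=1
k=2: U[2][2]=4
  eliminate (3,2): mult=4, new row 3: (0, 0, 0, 3); set L[3][2]=4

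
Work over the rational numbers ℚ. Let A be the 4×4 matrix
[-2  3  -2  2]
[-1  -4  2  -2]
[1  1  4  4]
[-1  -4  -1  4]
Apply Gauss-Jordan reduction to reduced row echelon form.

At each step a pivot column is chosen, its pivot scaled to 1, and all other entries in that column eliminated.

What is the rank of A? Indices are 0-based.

rank = 4

pivot(0,0)=-2: scale R0 → (1, -3/2, 1, -1)
  clear (1,0): R1 −= (-1)R0 → (0, -11/2, 3, -3)
  clear (2,0): R2 −= (1)R0 → (0, 5/2, 3, 5)
  clear (3,0): R3 −= (-1)R0 → (0, -11/2, 0, 3)
pivot(1,1)=-11/2: scale R1 → (0, 1, -6/11, 6/11)
  clear (0,1): R0 −= (-3/2)R1 → (1, 0, 2/11, -2/11)
  clear (2,1): R2 −= (5/2)R1 → (0, 0, 48/11, 40/11)
  clear (3,1): R3 −= (-11/2)R1 → (0, 0, -3, 6)
pivot(2,2)=48/11: scale R2 → (0, 0, 1, 5/6)
  clear (0,2): R0 −= (2/11)R2 → (1, 0, 0, -1/3)
  clear (1,2): R1 −= (-6/11)R2 → (0, 1, 0, 1)
  clear (3,2): R3 −= (-3)R2 → (0, 0, 0, 17/2)
pivot(3,3)=17/2: scale R3 → (0, 0, 0, 1)
  clear (0,3): R0 −= (-1/3)R3 → (1, 0, 0, 0)
  clear (1,3): R1 −= (1)R3 → (0, 1, 0, 0)
  clear (2,3): R2 −= (5/6)R3 → (0, 0, 1, 0)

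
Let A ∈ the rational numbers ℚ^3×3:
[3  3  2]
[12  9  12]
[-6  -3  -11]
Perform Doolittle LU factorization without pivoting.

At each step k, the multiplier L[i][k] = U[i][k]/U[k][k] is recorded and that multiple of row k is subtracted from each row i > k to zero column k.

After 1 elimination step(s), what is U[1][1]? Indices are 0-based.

U[1][1] = -3

[col 0] pivot 3
  R1 -= 4*R0 → (0, -3, 4)  (L[1][0] := 4)
  R2 -= -2*R0 → (0, 3, -7)  (L[2][0] := -2)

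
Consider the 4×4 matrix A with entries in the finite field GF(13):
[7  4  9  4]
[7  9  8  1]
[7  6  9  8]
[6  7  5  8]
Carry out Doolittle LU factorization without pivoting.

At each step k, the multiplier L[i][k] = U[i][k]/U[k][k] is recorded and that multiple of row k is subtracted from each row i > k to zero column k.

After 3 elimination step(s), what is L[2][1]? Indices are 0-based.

k=0: U[0][0]=7
  eliminate (1,0): mult=1, new row 1: (0, 5, 12, 10); set L[1][0]=1
  eliminate (2,0): mult=1, new row 2: (0, 2, 0, 4); set L[2][0]=1
  eliminate (3,0): mult=12, new row 3: (0, 11, 1, 12); set L[3][0]=12
k=1: U[1][1]=5
  eliminate (2,1): mult=3, new row 2: (0, 0, 3, 0); set L[2][1]=3
  eliminate (3,1): mult=10, new row 3: (0, 0, 11, 3); set L[3][1]=10
k=2: U[2][2]=3
  eliminate (3,2): mult=8, new row 3: (0, 0, 0, 3); set L[3][2]=8

L[2][1] = 3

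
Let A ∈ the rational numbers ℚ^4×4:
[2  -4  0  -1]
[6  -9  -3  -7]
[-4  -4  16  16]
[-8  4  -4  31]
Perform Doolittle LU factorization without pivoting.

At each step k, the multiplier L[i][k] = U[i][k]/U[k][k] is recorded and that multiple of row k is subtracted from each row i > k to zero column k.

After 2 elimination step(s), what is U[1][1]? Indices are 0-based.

U[1][1] = 3

[col 0] pivot 2
  R1 -= 3*R0 → (0, 3, -3, -4)  (L[1][0] := 3)
  R2 -= -2*R0 → (0, -12, 16, 14)  (L[2][0] := -2)
  R3 -= -4*R0 → (0, -12, -4, 27)  (L[3][0] := -4)
[col 1] pivot 3
  R2 -= -4*R1 → (0, 0, 4, -2)  (L[2][1] := -4)
  R3 -= -4*R1 → (0, 0, -16, 11)  (L[3][1] := -4)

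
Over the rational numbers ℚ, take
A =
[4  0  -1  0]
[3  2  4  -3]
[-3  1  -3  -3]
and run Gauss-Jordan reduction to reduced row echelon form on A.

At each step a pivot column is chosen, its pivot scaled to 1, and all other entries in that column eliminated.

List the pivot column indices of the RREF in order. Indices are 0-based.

[1] R0 /= 4  ⇒  (1, 0, -1/4, 0)
     R1 -= 3·R0  ⇒  (0, 2, 19/4, -3)
     R2 -= -3·R0  ⇒  (0, 1, -15/4, -3)
[2] R1 /= 2  ⇒  (0, 1, 19/8, -3/2)
     R2 -= 1·R1  ⇒  (0, 0, -49/8, -3/2)
[3] R2 /= -49/8  ⇒  (0, 0, 1, 12/49)
     R0 -= -1/4·R2  ⇒  (1, 0, 0, 3/49)
     R1 -= 19/8·R2  ⇒  (0, 1, 0, -102/49)

pivot columns: 0, 1, 2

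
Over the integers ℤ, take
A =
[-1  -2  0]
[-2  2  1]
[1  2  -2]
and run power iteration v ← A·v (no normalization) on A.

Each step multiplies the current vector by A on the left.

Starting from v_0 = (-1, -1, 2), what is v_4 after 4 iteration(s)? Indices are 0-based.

v_4 = (-59, -83, 193)

v_0 = (-1, -1, 2).
v_1 = A·v_0 = (3, 2, -7).
v_2 = A·v_1 = (-7, -9, 21).
v_3 = A·v_2 = (25, 17, -67).
v_4 = A·v_3 = (-59, -83, 193).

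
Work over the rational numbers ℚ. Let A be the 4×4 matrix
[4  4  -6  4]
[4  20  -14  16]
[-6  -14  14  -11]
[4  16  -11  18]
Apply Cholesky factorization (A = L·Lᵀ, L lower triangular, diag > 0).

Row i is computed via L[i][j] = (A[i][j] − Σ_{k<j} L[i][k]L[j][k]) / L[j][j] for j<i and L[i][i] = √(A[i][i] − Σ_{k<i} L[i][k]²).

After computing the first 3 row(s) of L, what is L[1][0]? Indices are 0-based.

L[1][0] = 2

Step 1: L[0][0] = √(4) = 2.
  L[1][0] = (4) / L[0][0] = 2.
Step 2: L[1][1] = √(16) = 4.
  L[2][0] = (-6) / L[0][0] = -3.
  L[2][1] = (-8) / L[1][1] = -2.
Step 3: L[2][2] = √(1) = 1.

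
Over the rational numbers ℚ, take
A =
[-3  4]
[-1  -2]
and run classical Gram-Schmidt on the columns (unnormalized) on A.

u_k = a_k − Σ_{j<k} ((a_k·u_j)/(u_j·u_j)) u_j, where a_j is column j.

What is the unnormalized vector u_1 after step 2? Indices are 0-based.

u_1 = (1, -3)

Step 1: u_0 = a_0 = (-3, -1).
Step 2: u_1 = a_1 − (-1)·u_0 = (1, -3).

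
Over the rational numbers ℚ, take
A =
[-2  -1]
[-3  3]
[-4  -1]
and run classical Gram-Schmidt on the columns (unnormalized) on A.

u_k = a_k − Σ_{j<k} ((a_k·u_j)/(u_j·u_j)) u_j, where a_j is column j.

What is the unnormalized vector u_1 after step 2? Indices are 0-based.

Step 1: u_0 = a_0 = (-2, -3, -4).
Step 2: u_1 = a_1 − (-3/29)·u_0 = (-35/29, 78/29, -41/29).

u_1 = (-35/29, 78/29, -41/29)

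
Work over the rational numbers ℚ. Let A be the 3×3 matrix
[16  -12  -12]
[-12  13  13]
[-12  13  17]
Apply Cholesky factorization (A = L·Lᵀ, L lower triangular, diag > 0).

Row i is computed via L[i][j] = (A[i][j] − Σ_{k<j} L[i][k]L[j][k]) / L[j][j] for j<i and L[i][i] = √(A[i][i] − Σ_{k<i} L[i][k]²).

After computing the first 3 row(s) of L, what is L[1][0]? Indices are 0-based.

Step 1: L[0][0] = √(16) = 4.
  L[1][0] = (-12) / L[0][0] = -3.
Step 2: L[1][1] = √(4) = 2.
  L[2][0] = (-12) / L[0][0] = -3.
  L[2][1] = (4) / L[1][1] = 2.
Step 3: L[2][2] = √(4) = 2.

L[1][0] = -3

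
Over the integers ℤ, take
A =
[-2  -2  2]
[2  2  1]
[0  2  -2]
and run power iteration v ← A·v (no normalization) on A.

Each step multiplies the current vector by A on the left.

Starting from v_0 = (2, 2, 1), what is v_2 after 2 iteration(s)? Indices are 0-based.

v_0 = (2, 2, 1).
v_1 = A·v_0 = (-6, 9, 2).
v_2 = A·v_1 = (-2, 8, 14).

v_2 = (-2, 8, 14)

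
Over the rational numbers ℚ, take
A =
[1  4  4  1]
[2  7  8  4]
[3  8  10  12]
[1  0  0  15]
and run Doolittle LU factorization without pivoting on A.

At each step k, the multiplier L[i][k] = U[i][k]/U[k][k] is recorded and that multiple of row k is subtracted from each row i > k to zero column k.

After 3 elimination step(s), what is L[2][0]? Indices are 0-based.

L[2][0] = 3

k=0: U[0][0]=1
  eliminate (1,0): mult=2, new row 1: (0, -1, 0, 2); set L[1][0]=2
  eliminate (2,0): mult=3, new row 2: (0, -4, -2, 9); set L[2][0]=3
  eliminate (3,0): mult=1, new row 3: (0, -4, -4, 14); set L[3][0]=1
k=1: U[1][1]=-1
  eliminate (2,1): mult=4, new row 2: (0, 0, -2, 1); set L[2][1]=4
  eliminate (3,1): mult=4, new row 3: (0, 0, -4, 6); set L[3][1]=4
k=2: U[2][2]=-2
  eliminate (3,2): mult=2, new row 3: (0, 0, 0, 4); set L[3][2]=2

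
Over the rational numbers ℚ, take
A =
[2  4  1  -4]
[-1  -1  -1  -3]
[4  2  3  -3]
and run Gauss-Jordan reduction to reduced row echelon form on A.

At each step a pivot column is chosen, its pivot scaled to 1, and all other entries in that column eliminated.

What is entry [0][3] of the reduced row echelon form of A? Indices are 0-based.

M[0][3] = -43/4

pivot(0,0)=2: scale R0 → (1, 2, 1/2, -2)
  clear (1,0): R1 −= (-1)R0 → (0, 1, -1/2, -5)
  clear (2,0): R2 −= (4)R0 → (0, -6, 1, 5)
pivot(1,1)=1: scale R1 → (0, 1, -1/2, -5)
  clear (0,1): R0 −= (2)R1 → (1, 0, 3/2, 8)
  clear (2,1): R2 −= (-6)R1 → (0, 0, -2, -25)
pivot(2,2)=-2: scale R2 → (0, 0, 1, 25/2)
  clear (0,2): R0 −= (3/2)R2 → (1, 0, 0, -43/4)
  clear (1,2): R1 −= (-1/2)R2 → (0, 1, 0, 5/4)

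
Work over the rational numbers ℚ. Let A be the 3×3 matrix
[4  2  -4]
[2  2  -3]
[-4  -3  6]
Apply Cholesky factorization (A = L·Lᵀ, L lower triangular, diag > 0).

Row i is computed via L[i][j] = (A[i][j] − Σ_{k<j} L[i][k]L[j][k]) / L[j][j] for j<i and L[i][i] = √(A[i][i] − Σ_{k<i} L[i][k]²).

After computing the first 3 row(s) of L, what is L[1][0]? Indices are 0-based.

L[1][0] = 1

Step 1: L[0][0] = √(4) = 2.
  L[1][0] = (2) / L[0][0] = 1.
Step 2: L[1][1] = √(1) = 1.
  L[2][0] = (-4) / L[0][0] = -2.
  L[2][1] = (-1) / L[1][1] = -1.
Step 3: L[2][2] = √(1) = 1.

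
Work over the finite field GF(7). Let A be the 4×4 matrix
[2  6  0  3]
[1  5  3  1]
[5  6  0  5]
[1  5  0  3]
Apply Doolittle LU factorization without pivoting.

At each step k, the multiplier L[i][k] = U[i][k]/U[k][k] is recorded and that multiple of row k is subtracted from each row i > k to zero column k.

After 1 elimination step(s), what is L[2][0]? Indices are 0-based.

[col 0] pivot 2
  R1 -= 4*R0 → (0, 2, 3, 3)  (L[1][0] := 4)
  R2 -= 6*R0 → (0, 5, 0, 1)  (L[2][0] := 6)
  R3 -= 4*R0 → (0, 2, 0, 5)  (L[3][0] := 4)

L[2][0] = 6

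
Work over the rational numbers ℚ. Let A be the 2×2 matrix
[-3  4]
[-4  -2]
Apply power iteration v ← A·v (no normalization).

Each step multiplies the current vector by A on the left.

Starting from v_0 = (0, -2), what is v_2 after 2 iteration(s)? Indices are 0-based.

v_0 = (0, -2).
v_1 = A·v_0 = (-8, 4).
v_2 = A·v_1 = (40, 24).

v_2 = (40, 24)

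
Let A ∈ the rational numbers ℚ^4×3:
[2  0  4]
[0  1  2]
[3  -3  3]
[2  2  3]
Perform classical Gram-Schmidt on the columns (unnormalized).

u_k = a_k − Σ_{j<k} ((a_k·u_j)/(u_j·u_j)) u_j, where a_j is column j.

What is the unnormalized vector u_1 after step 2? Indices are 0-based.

Step 1: u_0 = a_0 = (2, 0, 3, 2).
Step 2: u_1 = a_1 − (-5/17)·u_0 = (10/17, 1, -36/17, 44/17).

u_1 = (10/17, 1, -36/17, 44/17)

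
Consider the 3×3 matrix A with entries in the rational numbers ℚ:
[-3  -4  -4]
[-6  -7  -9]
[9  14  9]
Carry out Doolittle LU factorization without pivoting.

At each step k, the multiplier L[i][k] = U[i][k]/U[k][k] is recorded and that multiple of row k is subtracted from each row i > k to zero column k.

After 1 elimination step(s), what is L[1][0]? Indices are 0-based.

L[1][0] = 2

Step 1: pivot at (0,0) is -3.
  row1 ← row1 − (2)·row0  ⇒  L[1][0]=2, U row1=(0, 1, -1)
  row2 ← row2 − (-3)·row0  ⇒  L[2][0]=-3, U row2=(0, 2, -3)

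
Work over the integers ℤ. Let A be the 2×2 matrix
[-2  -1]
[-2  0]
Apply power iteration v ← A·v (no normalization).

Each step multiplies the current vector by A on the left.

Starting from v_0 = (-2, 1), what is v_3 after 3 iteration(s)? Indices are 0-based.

v_3 = (26, 20)

v_0 = (-2, 1).
v_1 = A·v_0 = (3, 4).
v_2 = A·v_1 = (-10, -6).
v_3 = A·v_2 = (26, 20).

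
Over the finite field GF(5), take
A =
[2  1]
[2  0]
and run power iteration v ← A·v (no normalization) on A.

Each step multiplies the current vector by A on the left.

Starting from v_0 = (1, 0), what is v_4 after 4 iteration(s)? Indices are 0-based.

v_4 = (4, 2)

v_0 = (1, 0).
v_1 = A·v_0 = (2, 2).
v_2 = A·v_1 = (1, 4).
v_3 = A·v_2 = (1, 2).
v_4 = A·v_3 = (4, 2).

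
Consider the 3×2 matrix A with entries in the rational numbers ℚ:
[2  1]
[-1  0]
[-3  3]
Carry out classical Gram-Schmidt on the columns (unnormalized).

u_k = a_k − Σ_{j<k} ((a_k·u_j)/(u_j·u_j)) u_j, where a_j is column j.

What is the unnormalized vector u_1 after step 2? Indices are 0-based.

Step 1: u_0 = a_0 = (2, -1, -3).
Step 2: u_1 = a_1 − (-1/2)·u_0 = (2, -1/2, 3/2).

u_1 = (2, -1/2, 3/2)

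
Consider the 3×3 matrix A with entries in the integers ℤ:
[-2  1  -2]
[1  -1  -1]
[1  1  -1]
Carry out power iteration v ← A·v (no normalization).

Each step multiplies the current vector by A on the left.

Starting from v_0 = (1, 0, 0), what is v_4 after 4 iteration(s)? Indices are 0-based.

v_0 = (1, 0, 0).
v_1 = A·v_0 = (-2, 1, 1).
v_2 = A·v_1 = (3, -4, -2).
v_3 = A·v_2 = (-6, 9, 1).
v_4 = A·v_3 = (19, -16, 2).

v_4 = (19, -16, 2)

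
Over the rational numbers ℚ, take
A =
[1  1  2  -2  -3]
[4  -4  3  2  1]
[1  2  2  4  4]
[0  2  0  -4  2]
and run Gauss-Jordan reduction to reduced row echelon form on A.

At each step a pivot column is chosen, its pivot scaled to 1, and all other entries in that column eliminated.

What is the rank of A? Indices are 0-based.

[1] R0 /= 1  ⇒  (1, 1, 2, -2, -3)
     R1 -= 4·R0  ⇒  (0, -8, -5, 10, 13)
     R2 -= 1·R0  ⇒  (0, 1, 0, 6, 7)
[2] R1 /= -8  ⇒  (0, 1, 5/8, -5/4, -13/8)
     R0 -= 1·R1  ⇒  (1, 0, 11/8, -3/4, -11/8)
     R2 -= 1·R1  ⇒  (0, 0, -5/8, 29/4, 69/8)
     R3 -= 2·R1  ⇒  (0, 0, -5/4, -3/2, 21/4)
[3] R2 /= -5/8  ⇒  (0, 0, 1, -58/5, -69/5)
     R0 -= 11/8·R2  ⇒  (1, 0, 0, 76/5, 88/5)
     R1 -= 5/8·R2  ⇒  (0, 1, 0, 6, 7)
     R3 -= -5/4·R2  ⇒  (0, 0, 0, -16, -12)
[4] R3 /= -16  ⇒  (0, 0, 0, 1, 3/4)
     R0 -= 76/5·R3  ⇒  (1, 0, 0, 0, 31/5)
     R1 -= 6·R3  ⇒  (0, 1, 0, 0, 5/2)
     R2 -= -58/5·R3  ⇒  (0, 0, 1, 0, -51/10)

rank = 4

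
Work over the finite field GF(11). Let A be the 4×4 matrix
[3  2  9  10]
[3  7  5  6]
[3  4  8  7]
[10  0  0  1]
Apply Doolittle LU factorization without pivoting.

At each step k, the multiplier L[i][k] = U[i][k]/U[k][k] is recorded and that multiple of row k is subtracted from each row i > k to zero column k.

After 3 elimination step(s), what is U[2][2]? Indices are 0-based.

U[2][2] = 5

k=0: U[0][0]=3
  eliminate (1,0): mult=1, new row 1: (0, 5, 7, 7); set L[1][0]=1
  eliminate (2,0): mult=1, new row 2: (0, 2, 10, 8); set L[2][0]=1
  eliminate (3,0): mult=7, new row 3: (0, 8, 3, 8); set L[3][0]=7
k=1: U[1][1]=5
  eliminate (2,1): mult=7, new row 2: (0, 0, 5, 3); set L[2][1]=7
  eliminate (3,1): mult=6, new row 3: (0, 0, 5, 10); set L[3][1]=6
k=2: U[2][2]=5
  eliminate (3,2): mult=1, new row 3: (0, 0, 0, 7); set L[3][2]=1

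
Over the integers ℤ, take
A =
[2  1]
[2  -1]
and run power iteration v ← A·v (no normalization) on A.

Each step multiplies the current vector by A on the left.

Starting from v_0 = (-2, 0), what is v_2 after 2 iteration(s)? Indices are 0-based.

v_0 = (-2, 0).
v_1 = A·v_0 = (-4, -4).
v_2 = A·v_1 = (-12, -4).

v_2 = (-12, -4)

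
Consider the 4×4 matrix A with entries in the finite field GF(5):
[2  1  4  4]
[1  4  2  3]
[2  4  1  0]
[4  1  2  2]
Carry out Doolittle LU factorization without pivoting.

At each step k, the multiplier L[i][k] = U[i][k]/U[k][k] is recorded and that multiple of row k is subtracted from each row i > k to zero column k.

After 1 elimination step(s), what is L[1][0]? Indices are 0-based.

L[1][0] = 3

[col 0] pivot 2
  R1 -= 3*R0 → (0, 1, 0, 1)  (L[1][0] := 3)
  R2 -= 1*R0 → (0, 3, 2, 1)  (L[2][0] := 1)
  R3 -= 2*R0 → (0, 4, 4, 4)  (L[3][0] := 2)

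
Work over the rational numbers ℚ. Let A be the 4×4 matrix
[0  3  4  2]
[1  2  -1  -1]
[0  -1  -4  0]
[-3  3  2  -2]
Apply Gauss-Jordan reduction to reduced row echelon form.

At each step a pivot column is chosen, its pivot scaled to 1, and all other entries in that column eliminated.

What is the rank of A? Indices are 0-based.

pivot(0,0): swap R0↔R1
pivot(0,0)=1: scale R0 → (1, 2, -1, -1)
  clear (3,0): R3 −= (-3)R0 → (0, 9, -1, -5)
pivot(1,1)=3: scale R1 → (0, 1, 4/3, 2/3)
  clear (0,1): R0 −= (2)R1 → (1, 0, -11/3, -7/3)
  clear (2,1): R2 −= (-1)R1 → (0, 0, -8/3, 2/3)
  clear (3,1): R3 −= (9)R1 → (0, 0, -13, -11)
pivot(2,2)=-8/3: scale R2 → (0, 0, 1, -1/4)
  clear (0,2): R0 −= (-11/3)R2 → (1, 0, 0, -13/4)
  clear (1,2): R1 −= (4/3)R2 → (0, 1, 0, 1)
  clear (3,2): R3 −= (-13)R2 → (0, 0, 0, -57/4)
pivot(3,3)=-57/4: scale R3 → (0, 0, 0, 1)
  clear (0,3): R0 −= (-13/4)R3 → (1, 0, 0, 0)
  clear (1,3): R1 −= (1)R3 → (0, 1, 0, 0)
  clear (2,3): R2 −= (-1/4)R3 → (0, 0, 1, 0)

rank = 4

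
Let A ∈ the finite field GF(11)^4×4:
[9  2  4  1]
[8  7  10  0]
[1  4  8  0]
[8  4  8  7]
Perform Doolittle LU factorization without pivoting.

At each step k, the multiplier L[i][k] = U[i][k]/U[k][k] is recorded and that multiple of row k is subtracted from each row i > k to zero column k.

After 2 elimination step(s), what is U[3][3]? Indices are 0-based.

k=0: U[0][0]=9
  eliminate (1,0): mult=7, new row 1: (0, 4, 4, 4); set L[1][0]=7
  eliminate (2,0): mult=5, new row 2: (0, 5, 10, 6); set L[2][0]=5
  eliminate (3,0): mult=7, new row 3: (0, 1, 2, 0); set L[3][0]=7
k=1: U[1][1]=4
  eliminate (2,1): mult=4, new row 2: (0, 0, 5, 1); set L[2][1]=4
  eliminate (3,1): mult=3, new row 3: (0, 0, 1, 10); set L[3][1]=3

U[3][3] = 10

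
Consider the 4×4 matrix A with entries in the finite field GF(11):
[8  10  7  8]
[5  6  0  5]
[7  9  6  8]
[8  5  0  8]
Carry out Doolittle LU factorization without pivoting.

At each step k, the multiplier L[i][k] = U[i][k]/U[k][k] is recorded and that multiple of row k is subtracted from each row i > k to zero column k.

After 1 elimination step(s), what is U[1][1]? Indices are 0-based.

U[1][1] = 8

[col 0] pivot 8
  R1 -= 2*R0 → (0, 8, 8, 0)  (L[1][0] := 2)
  R2 -= 5*R0 → (0, 3, 4, 1)  (L[2][0] := 5)
  R3 -= 1*R0 → (0, 6, 4, 0)  (L[3][0] := 1)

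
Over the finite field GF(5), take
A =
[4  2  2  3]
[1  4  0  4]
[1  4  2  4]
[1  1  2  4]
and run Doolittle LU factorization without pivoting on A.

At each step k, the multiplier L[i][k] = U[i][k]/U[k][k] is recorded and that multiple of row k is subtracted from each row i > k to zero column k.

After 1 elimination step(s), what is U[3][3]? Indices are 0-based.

U[3][3] = 2

Step 1: pivot at (0,0) is 4.
  row1 ← row1 − (4)·row0  ⇒  L[1][0]=4, U row1=(0, 1, 2, 2)
  row2 ← row2 − (4)·row0  ⇒  L[2][0]=4, U row2=(0, 1, 4, 2)
  row3 ← row3 − (4)·row0  ⇒  L[3][0]=4, U row3=(0, 3, 4, 2)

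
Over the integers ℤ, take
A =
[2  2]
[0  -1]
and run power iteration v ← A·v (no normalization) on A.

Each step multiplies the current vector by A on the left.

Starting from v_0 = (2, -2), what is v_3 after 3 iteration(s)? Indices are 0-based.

v_3 = (4, 2)

v_0 = (2, -2).
v_1 = A·v_0 = (0, 2).
v_2 = A·v_1 = (4, -2).
v_3 = A·v_2 = (4, 2).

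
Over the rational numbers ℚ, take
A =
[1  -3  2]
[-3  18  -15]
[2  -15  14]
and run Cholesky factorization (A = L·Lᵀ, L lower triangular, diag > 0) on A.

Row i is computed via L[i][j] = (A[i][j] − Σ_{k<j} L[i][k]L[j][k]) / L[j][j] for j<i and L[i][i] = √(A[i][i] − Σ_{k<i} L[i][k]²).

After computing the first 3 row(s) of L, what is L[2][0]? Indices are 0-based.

Step 1: L[0][0] = √(1) = 1.
  L[1][0] = (-3) / L[0][0] = -3.
Step 2: L[1][1] = √(9) = 3.
  L[2][0] = (2) / L[0][0] = 2.
  L[2][1] = (-9) / L[1][1] = -3.
Step 3: L[2][2] = √(1) = 1.

L[2][0] = 2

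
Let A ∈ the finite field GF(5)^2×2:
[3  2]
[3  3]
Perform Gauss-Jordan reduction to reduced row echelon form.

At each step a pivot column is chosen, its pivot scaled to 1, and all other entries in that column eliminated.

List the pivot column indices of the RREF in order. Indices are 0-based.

pivot(0,0)=3: scale R0 → (1, 4)
  clear (1,0): R1 −= (3)R0 → (0, 1)
pivot(1,1)=1: scale R1 → (0, 1)
  clear (0,1): R0 −= (4)R1 → (1, 0)

pivot columns: 0, 1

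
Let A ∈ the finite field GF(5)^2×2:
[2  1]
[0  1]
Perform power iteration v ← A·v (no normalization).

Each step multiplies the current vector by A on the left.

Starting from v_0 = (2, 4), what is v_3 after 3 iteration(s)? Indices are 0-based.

v_3 = (4, 4)

v_0 = (2, 4).
v_1 = A·v_0 = (3, 4).
v_2 = A·v_1 = (0, 4).
v_3 = A·v_2 = (4, 4).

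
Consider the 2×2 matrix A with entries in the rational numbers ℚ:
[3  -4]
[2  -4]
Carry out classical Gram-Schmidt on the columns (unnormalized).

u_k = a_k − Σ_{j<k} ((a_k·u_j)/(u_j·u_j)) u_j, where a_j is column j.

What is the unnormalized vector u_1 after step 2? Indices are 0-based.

u_1 = (8/13, -12/13)

Step 1: u_0 = a_0 = (3, 2).
Step 2: u_1 = a_1 − (-20/13)·u_0 = (8/13, -12/13).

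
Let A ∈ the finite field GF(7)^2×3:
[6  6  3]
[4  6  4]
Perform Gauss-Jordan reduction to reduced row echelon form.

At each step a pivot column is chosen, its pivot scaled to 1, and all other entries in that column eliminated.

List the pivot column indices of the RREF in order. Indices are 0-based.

[1] R0 /= 6  ⇒  (1, 1, 4)
     R1 -= 4·R0  ⇒  (0, 2, 2)
[2] R1 /= 2  ⇒  (0, 1, 1)
     R0 -= 1·R1  ⇒  (1, 0, 3)

pivot columns: 0, 1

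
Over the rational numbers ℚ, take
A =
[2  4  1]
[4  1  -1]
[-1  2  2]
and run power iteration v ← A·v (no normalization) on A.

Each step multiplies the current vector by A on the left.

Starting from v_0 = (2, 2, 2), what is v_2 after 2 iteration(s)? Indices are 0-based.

v_0 = (2, 2, 2).
v_1 = A·v_0 = (14, 8, 6).
v_2 = A·v_1 = (66, 58, 14).

v_2 = (66, 58, 14)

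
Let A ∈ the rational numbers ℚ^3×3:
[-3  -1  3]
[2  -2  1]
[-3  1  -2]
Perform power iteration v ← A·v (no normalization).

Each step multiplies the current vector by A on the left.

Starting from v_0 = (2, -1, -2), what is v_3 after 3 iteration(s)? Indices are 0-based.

v_0 = (2, -1, -2).
v_1 = A·v_0 = (-11, 4, -3).
v_2 = A·v_1 = (20, -33, 43).
v_3 = A·v_2 = (102, 149, -179).

v_3 = (102, 149, -179)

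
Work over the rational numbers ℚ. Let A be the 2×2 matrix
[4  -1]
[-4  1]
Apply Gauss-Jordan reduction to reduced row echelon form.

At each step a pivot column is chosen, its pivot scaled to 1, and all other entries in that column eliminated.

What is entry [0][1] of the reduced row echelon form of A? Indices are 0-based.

M[0][1] = -1/4

pivot(0,0)=4: scale R0 → (1, -1/4)
  clear (1,0): R1 −= (-4)R0 → (0, 0)
col 1: no nonzero at/below row 1; advance.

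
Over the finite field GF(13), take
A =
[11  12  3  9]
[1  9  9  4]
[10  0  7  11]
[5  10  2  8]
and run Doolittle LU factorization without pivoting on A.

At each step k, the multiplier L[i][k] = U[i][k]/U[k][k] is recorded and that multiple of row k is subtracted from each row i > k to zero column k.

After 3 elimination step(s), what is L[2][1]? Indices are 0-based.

L[2][1] = 4

k=0: U[0][0]=11
  eliminate (1,0): mult=6, new row 1: (0, 2, 4, 2); set L[1][0]=6
  eliminate (2,0): mult=8, new row 2: (0, 8, 9, 4); set L[2][0]=8
  eliminate (3,0): mult=4, new row 3: (0, 1, 3, 11); set L[3][0]=4
k=1: U[1][1]=2
  eliminate (2,1): mult=4, new row 2: (0, 0, 6, 9); set L[2][1]=4
  eliminate (3,1): mult=7, new row 3: (0, 0, 1, 10); set L[3][1]=7
k=2: U[2][2]=6
  eliminate (3,2): mult=11, new row 3: (0, 0, 0, 2); set L[3][2]=11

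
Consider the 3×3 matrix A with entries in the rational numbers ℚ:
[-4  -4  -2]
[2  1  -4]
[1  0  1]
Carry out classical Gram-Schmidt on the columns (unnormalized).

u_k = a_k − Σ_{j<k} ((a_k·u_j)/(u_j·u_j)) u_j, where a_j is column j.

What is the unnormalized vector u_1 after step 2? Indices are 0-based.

u_1 = (-4/7, -5/7, -6/7)

Step 1: u_0 = a_0 = (-4, 2, 1).
Step 2: u_1 = a_1 − (6/7)·u_0 = (-4/7, -5/7, -6/7).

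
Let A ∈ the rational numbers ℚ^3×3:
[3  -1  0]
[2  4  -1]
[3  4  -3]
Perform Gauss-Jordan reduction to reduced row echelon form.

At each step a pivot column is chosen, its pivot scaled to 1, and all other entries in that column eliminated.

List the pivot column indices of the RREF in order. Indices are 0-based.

step 1: normalize row 0 (÷3) = (1, -1/3, 0)
  row 1: subtract 2×row0 = (0, 14/3, -1)
  row 2: subtract 3×row0 = (0, 5, -3)
step 2: normalize row 1 (÷14/3) = (0, 1, -3/14)
  row 0: subtract -1/3×row1 = (1, 0, -1/14)
  row 2: subtract 5×row1 = (0, 0, -27/14)
step 3: normalize row 2 (÷-27/14) = (0, 0, 1)
  row 0: subtract -1/14×row2 = (1, 0, 0)
  row 1: subtract -3/14×row2 = (0, 1, 0)

pivot columns: 0, 1, 2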